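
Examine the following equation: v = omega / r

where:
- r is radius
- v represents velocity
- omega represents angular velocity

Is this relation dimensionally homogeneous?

No

r (radius) has dimensions [L].
v (velocity) has dimensions [L T^-1].
omega (angular velocity) has dimensions [T^-1].

Left side: [L T^-1]
Right side: [L^-1 T^-1]

The two sides have different dimensions, so the equation is NOT dimensionally consistent.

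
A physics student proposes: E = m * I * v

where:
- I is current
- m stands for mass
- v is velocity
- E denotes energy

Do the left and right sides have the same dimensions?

No

I (current) has dimensions [I].
m (mass) has dimensions [M].
v (velocity) has dimensions [L T^-1].
E (energy) has dimensions [L^2 M T^-2].

Left side: [L^2 M T^-2]
Right side: [I L M T^-1]

The two sides have different dimensions, so the equation is NOT dimensionally consistent.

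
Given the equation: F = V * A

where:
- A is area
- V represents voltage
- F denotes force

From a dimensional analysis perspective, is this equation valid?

No

A (area) has dimensions [L^2].
V (voltage) has dimensions [I^-1 L^2 M T^-3].
F (force) has dimensions [L M T^-2].

Left side: [L M T^-2]
Right side: [I^-1 L^4 M T^-3]

The two sides have different dimensions, so the equation is NOT dimensionally consistent.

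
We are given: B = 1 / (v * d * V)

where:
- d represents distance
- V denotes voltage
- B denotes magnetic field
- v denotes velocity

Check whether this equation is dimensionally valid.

No

d (distance) has dimensions [L].
V (voltage) has dimensions [I^-1 L^2 M T^-3].
B (magnetic field) has dimensions [I^-1 M T^-2].
v (velocity) has dimensions [L T^-1].

Left side: [I^-1 M T^-2]
Right side: [I L^-4 M^-1 T^4]

The two sides have different dimensions, so the equation is NOT dimensionally consistent.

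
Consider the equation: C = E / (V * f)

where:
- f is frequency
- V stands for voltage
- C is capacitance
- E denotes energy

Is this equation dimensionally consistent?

No

f (frequency) has dimensions [T^-1].
V (voltage) has dimensions [I^-1 L^2 M T^-3].
C (capacitance) has dimensions [I^2 L^-2 M^-1 T^4].
E (energy) has dimensions [L^2 M T^-2].

Left side: [I^2 L^-2 M^-1 T^4]
Right side: [I T^2]

The two sides have different dimensions, so the equation is NOT dimensionally consistent.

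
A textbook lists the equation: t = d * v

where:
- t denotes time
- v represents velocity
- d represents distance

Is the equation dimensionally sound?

No

t (time) has dimensions [T].
v (velocity) has dimensions [L T^-1].
d (distance) has dimensions [L].

Left side: [T]
Right side: [L^2 T^-1]

The two sides have different dimensions, so the equation is NOT dimensionally consistent.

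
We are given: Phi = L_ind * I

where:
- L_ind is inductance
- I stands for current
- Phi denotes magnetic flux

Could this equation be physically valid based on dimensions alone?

Yes

L_ind (inductance) has dimensions [I^-2 L^2 M T^-2].
I (current) has dimensions [I].
Phi (magnetic flux) has dimensions [I^-1 L^2 M T^-2].

Left side: [I^-1 L^2 M T^-2]
Right side: [I^-1 L^2 M T^-2]

Both sides have the same dimensions, so the equation is dimensionally consistent.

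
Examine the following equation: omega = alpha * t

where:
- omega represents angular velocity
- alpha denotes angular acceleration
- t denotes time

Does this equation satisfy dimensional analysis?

Yes

omega (angular velocity) has dimensions [T^-1].
alpha (angular acceleration) has dimensions [T^-2].
t (time) has dimensions [T].

Left side: [T^-1]
Right side: [T^-1]

Both sides have the same dimensions, so the equation is dimensionally consistent.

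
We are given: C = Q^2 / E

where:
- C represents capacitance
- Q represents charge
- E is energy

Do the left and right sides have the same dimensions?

Yes

C (capacitance) has dimensions [I^2 L^-2 M^-1 T^4].
Q (charge) has dimensions [I T].
E (energy) has dimensions [L^2 M T^-2].

Left side: [I^2 L^-2 M^-1 T^4]
Right side: [I^2 L^-2 M^-1 T^4]

Both sides have the same dimensions, so the equation is dimensionally consistent.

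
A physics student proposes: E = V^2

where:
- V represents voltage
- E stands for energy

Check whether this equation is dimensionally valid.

No

V (voltage) has dimensions [I^-1 L^2 M T^-3].
E (energy) has dimensions [L^2 M T^-2].

Left side: [L^2 M T^-2]
Right side: [I^-2 L^4 M^2 T^-6]

The two sides have different dimensions, so the equation is NOT dimensionally consistent.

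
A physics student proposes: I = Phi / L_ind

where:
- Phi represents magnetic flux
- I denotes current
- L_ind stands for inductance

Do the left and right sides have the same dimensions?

Yes

Phi (magnetic flux) has dimensions [I^-1 L^2 M T^-2].
I (current) has dimensions [I].
L_ind (inductance) has dimensions [I^-2 L^2 M T^-2].

Left side: [I]
Right side: [I]

Both sides have the same dimensions, so the equation is dimensionally consistent.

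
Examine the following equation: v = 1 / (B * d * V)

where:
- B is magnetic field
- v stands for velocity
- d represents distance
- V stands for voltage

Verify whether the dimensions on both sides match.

No

B (magnetic field) has dimensions [I^-1 M T^-2].
v (velocity) has dimensions [L T^-1].
d (distance) has dimensions [L].
V (voltage) has dimensions [I^-1 L^2 M T^-3].

Left side: [L T^-1]
Right side: [I^2 L^-3 M^-2 T^5]

The two sides have different dimensions, so the equation is NOT dimensionally consistent.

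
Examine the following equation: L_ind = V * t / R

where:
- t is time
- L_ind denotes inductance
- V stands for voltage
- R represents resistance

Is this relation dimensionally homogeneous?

No

t (time) has dimensions [T].
L_ind (inductance) has dimensions [I^-2 L^2 M T^-2].
V (voltage) has dimensions [I^-1 L^2 M T^-3].
R (resistance) has dimensions [I^-2 L^2 M T^-3].

Left side: [I^-2 L^2 M T^-2]
Right side: [I T]

The two sides have different dimensions, so the equation is NOT dimensionally consistent.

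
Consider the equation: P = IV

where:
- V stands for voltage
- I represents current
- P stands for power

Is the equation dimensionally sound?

Yes

V (voltage) has dimensions [I^-1 L^2 M T^-3].
I (current) has dimensions [I].
P (power) has dimensions [L^2 M T^-3].

Left side: [L^2 M T^-3]
Right side: [L^2 M T^-3]

Both sides have the same dimensions, so the equation is dimensionally consistent.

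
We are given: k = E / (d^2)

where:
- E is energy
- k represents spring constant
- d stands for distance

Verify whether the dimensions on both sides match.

Yes

E (energy) has dimensions [L^2 M T^-2].
k (spring constant) has dimensions [M T^-2].
d (distance) has dimensions [L].

Left side: [M T^-2]
Right side: [M T^-2]

Both sides have the same dimensions, so the equation is dimensionally consistent.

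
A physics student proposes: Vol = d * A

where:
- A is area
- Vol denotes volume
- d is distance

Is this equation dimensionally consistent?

Yes

A (area) has dimensions [L^2].
Vol (volume) has dimensions [L^3].
d (distance) has dimensions [L].

Left side: [L^3]
Right side: [L^3]

Both sides have the same dimensions, so the equation is dimensionally consistent.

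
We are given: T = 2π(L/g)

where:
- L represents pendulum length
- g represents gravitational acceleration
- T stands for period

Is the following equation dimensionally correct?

No

L (pendulum length) has dimensions [L].
g (gravitational acceleration) has dimensions [L T^-2].
T (period) has dimensions [T].

Left side: [T]
Right side: [T^2]

The two sides have different dimensions, so the equation is NOT dimensionally consistent.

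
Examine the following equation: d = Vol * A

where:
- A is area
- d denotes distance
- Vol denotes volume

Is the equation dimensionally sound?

No

A (area) has dimensions [L^2].
d (distance) has dimensions [L].
Vol (volume) has dimensions [L^3].

Left side: [L]
Right side: [L^5]

The two sides have different dimensions, so the equation is NOT dimensionally consistent.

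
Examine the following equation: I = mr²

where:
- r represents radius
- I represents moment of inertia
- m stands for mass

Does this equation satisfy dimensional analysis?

Yes

r (radius) has dimensions [L].
I (moment of inertia) has dimensions [L^2 M].
m (mass) has dimensions [M].

Left side: [L^2 M]
Right side: [L^2 M]

Both sides have the same dimensions, so the equation is dimensionally consistent.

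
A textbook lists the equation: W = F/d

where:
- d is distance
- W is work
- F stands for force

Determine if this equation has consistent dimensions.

No

d (distance) has dimensions [L].
W (work) has dimensions [L^2 M T^-2].
F (force) has dimensions [L M T^-2].

Left side: [L^2 M T^-2]
Right side: [M T^-2]

The two sides have different dimensions, so the equation is NOT dimensionally consistent.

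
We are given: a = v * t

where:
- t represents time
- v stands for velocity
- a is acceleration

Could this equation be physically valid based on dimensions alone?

No

t (time) has dimensions [T].
v (velocity) has dimensions [L T^-1].
a (acceleration) has dimensions [L T^-2].

Left side: [L T^-2]
Right side: [L]

The two sides have different dimensions, so the equation is NOT dimensionally consistent.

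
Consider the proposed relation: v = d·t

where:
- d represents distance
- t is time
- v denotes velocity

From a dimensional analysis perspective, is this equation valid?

No

d (distance) has dimensions [L].
t (time) has dimensions [T].
v (velocity) has dimensions [L T^-1].

Left side: [L T^-1]
Right side: [L T]

The two sides have different dimensions, so the equation is NOT dimensionally consistent.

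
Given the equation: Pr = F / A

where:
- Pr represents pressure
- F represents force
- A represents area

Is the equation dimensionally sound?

Yes

Pr (pressure) has dimensions [L^-1 M T^-2].
F (force) has dimensions [L M T^-2].
A (area) has dimensions [L^2].

Left side: [L^-1 M T^-2]
Right side: [L^-1 M T^-2]

Both sides have the same dimensions, so the equation is dimensionally consistent.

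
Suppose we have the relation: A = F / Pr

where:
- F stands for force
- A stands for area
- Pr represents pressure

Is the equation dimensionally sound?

Yes

F (force) has dimensions [L M T^-2].
A (area) has dimensions [L^2].
Pr (pressure) has dimensions [L^-1 M T^-2].

Left side: [L^2]
Right side: [L^2]

Both sides have the same dimensions, so the equation is dimensionally consistent.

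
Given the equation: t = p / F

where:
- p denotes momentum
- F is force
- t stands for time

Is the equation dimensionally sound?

Yes

p (momentum) has dimensions [L M T^-1].
F (force) has dimensions [L M T^-2].
t (time) has dimensions [T].

Left side: [T]
Right side: [T]

Both sides have the same dimensions, so the equation is dimensionally consistent.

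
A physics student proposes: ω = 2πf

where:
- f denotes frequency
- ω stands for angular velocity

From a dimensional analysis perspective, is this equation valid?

Yes

f (frequency) has dimensions [T^-1].
ω (angular velocity) has dimensions [T^-1].

Left side: [T^-1]
Right side: [T^-1]

Both sides have the same dimensions, so the equation is dimensionally consistent.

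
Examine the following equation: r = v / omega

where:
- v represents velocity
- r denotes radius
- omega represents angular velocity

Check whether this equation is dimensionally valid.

Yes

v (velocity) has dimensions [L T^-1].
r (radius) has dimensions [L].
omega (angular velocity) has dimensions [T^-1].

Left side: [L]
Right side: [L]

Both sides have the same dimensions, so the equation is dimensionally consistent.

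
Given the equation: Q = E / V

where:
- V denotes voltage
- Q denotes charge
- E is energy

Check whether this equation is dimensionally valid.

Yes

V (voltage) has dimensions [I^-1 L^2 M T^-3].
Q (charge) has dimensions [I T].
E (energy) has dimensions [L^2 M T^-2].

Left side: [I T]
Right side: [I T]

Both sides have the same dimensions, so the equation is dimensionally consistent.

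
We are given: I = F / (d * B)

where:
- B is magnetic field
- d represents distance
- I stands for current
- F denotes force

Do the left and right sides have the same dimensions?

Yes

B (magnetic field) has dimensions [I^-1 M T^-2].
d (distance) has dimensions [L].
I (current) has dimensions [I].
F (force) has dimensions [L M T^-2].

Left side: [I]
Right side: [I]

Both sides have the same dimensions, so the equation is dimensionally consistent.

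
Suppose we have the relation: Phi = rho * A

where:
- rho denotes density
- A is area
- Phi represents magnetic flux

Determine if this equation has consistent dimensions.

No

rho (density) has dimensions [L^-3 M].
A (area) has dimensions [L^2].
Phi (magnetic flux) has dimensions [I^-1 L^2 M T^-2].

Left side: [I^-1 L^2 M T^-2]
Right side: [L^-1 M]

The two sides have different dimensions, so the equation is NOT dimensionally consistent.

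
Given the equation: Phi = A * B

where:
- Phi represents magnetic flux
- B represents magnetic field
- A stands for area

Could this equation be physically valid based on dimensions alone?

Yes

Phi (magnetic flux) has dimensions [I^-1 L^2 M T^-2].
B (magnetic field) has dimensions [I^-1 M T^-2].
A (area) has dimensions [L^2].

Left side: [I^-1 L^2 M T^-2]
Right side: [I^-1 L^2 M T^-2]

Both sides have the same dimensions, so the equation is dimensionally consistent.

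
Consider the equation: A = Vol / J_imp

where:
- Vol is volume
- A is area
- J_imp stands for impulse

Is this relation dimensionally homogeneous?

No

Vol (volume) has dimensions [L^3].
A (area) has dimensions [L^2].
J_imp (impulse) has dimensions [L M T^-1].

Left side: [L^2]
Right side: [L^2 M^-1 T]

The two sides have different dimensions, so the equation is NOT dimensionally consistent.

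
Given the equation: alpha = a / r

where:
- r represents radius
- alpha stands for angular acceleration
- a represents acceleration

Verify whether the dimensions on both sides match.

Yes

r (radius) has dimensions [L].
alpha (angular acceleration) has dimensions [T^-2].
a (acceleration) has dimensions [L T^-2].

Left side: [T^-2]
Right side: [T^-2]

Both sides have the same dimensions, so the equation is dimensionally consistent.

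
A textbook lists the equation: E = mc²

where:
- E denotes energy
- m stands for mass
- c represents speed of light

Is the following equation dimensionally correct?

Yes

E (energy) has dimensions [L^2 M T^-2].
m (mass) has dimensions [M].
c (speed of light) has dimensions [L T^-1].

Left side: [L^2 M T^-2]
Right side: [L^2 M T^-2]

Both sides have the same dimensions, so the equation is dimensionally consistent.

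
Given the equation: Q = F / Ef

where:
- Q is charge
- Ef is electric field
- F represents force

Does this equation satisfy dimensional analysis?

Yes

Q (charge) has dimensions [I T].
Ef (electric field) has dimensions [I^-1 L M T^-3].
F (force) has dimensions [L M T^-2].

Left side: [I T]
Right side: [I T]

Both sides have the same dimensions, so the equation is dimensionally consistent.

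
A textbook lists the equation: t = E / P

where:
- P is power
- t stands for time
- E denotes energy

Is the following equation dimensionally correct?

Yes

P (power) has dimensions [L^2 M T^-3].
t (time) has dimensions [T].
E (energy) has dimensions [L^2 M T^-2].

Left side: [T]
Right side: [T]

Both sides have the same dimensions, so the equation is dimensionally consistent.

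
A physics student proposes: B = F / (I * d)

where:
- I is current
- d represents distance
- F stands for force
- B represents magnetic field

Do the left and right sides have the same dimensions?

Yes

I (current) has dimensions [I].
d (distance) has dimensions [L].
F (force) has dimensions [L M T^-2].
B (magnetic field) has dimensions [I^-1 M T^-2].

Left side: [I^-1 M T^-2]
Right side: [I^-1 M T^-2]

Both sides have the same dimensions, so the equation is dimensionally consistent.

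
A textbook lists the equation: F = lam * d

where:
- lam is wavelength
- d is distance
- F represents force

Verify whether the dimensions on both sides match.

No

lam (wavelength) has dimensions [L].
d (distance) has dimensions [L].
F (force) has dimensions [L M T^-2].

Left side: [L M T^-2]
Right side: [L^2]

The two sides have different dimensions, so the equation is NOT dimensionally consistent.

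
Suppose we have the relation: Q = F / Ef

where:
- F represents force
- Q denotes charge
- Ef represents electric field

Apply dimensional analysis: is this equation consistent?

Yes

F (force) has dimensions [L M T^-2].
Q (charge) has dimensions [I T].
Ef (electric field) has dimensions [I^-1 L M T^-3].

Left side: [I T]
Right side: [I T]

Both sides have the same dimensions, so the equation is dimensionally consistent.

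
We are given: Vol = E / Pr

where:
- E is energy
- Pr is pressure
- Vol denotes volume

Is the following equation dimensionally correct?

Yes

E (energy) has dimensions [L^2 M T^-2].
Pr (pressure) has dimensions [L^-1 M T^-2].
Vol (volume) has dimensions [L^3].

Left side: [L^3]
Right side: [L^3]

Both sides have the same dimensions, so the equation is dimensionally consistent.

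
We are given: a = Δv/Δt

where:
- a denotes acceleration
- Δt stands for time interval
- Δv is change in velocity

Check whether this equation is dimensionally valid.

Yes

a (acceleration) has dimensions [L T^-2].
Δt (time interval) has dimensions [T].
Δv (change in velocity) has dimensions [L T^-1].

Left side: [L T^-2]
Right side: [L T^-2]

Both sides have the same dimensions, so the equation is dimensionally consistent.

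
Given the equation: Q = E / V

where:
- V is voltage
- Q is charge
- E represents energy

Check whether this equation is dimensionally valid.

Yes

V (voltage) has dimensions [I^-1 L^2 M T^-3].
Q (charge) has dimensions [I T].
E (energy) has dimensions [L^2 M T^-2].

Left side: [I T]
Right side: [I T]

Both sides have the same dimensions, so the equation is dimensionally consistent.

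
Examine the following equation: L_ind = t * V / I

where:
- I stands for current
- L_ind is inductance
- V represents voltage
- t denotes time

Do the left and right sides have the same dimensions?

Yes

I (current) has dimensions [I].
L_ind (inductance) has dimensions [I^-2 L^2 M T^-2].
V (voltage) has dimensions [I^-1 L^2 M T^-3].
t (time) has dimensions [T].

Left side: [I^-2 L^2 M T^-2]
Right side: [I^-2 L^2 M T^-2]

Both sides have the same dimensions, so the equation is dimensionally consistent.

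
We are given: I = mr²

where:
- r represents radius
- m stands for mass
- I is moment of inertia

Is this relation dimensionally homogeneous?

Yes

r (radius) has dimensions [L].
m (mass) has dimensions [M].
I (moment of inertia) has dimensions [L^2 M].

Left side: [L^2 M]
Right side: [L^2 M]

Both sides have the same dimensions, so the equation is dimensionally consistent.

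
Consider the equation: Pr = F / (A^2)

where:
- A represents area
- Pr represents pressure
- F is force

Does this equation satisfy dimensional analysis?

No

A (area) has dimensions [L^2].
Pr (pressure) has dimensions [L^-1 M T^-2].
F (force) has dimensions [L M T^-2].

Left side: [L^-1 M T^-2]
Right side: [L^-3 M T^-2]

The two sides have different dimensions, so the equation is NOT dimensionally consistent.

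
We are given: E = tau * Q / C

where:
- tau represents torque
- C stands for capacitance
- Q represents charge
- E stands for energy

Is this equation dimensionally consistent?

No

tau (torque) has dimensions [L^2 M T^-2].
C (capacitance) has dimensions [I^2 L^-2 M^-1 T^4].
Q (charge) has dimensions [I T].
E (energy) has dimensions [L^2 M T^-2].

Left side: [L^2 M T^-2]
Right side: [I^-1 L^4 M^2 T^-5]

The two sides have different dimensions, so the equation is NOT dimensionally consistent.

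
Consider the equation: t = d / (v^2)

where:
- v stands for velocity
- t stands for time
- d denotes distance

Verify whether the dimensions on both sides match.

No

v (velocity) has dimensions [L T^-1].
t (time) has dimensions [T].
d (distance) has dimensions [L].

Left side: [T]
Right side: [L^-1 T^2]

The two sides have different dimensions, so the equation is NOT dimensionally consistent.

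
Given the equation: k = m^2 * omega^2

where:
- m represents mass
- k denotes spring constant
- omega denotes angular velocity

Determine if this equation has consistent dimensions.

No

m (mass) has dimensions [M].
k (spring constant) has dimensions [M T^-2].
omega (angular velocity) has dimensions [T^-1].

Left side: [M T^-2]
Right side: [M^2 T^-2]

The two sides have different dimensions, so the equation is NOT dimensionally consistent.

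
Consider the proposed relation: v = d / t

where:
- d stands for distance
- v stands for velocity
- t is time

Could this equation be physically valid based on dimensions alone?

Yes

d (distance) has dimensions [L].
v (velocity) has dimensions [L T^-1].
t (time) has dimensions [T].

Left side: [L T^-1]
Right side: [L T^-1]

Both sides have the same dimensions, so the equation is dimensionally consistent.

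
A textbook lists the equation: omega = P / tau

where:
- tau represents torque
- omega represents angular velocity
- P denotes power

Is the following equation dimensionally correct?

Yes

tau (torque) has dimensions [L^2 M T^-2].
omega (angular velocity) has dimensions [T^-1].
P (power) has dimensions [L^2 M T^-3].

Left side: [T^-1]
Right side: [T^-1]

Both sides have the same dimensions, so the equation is dimensionally consistent.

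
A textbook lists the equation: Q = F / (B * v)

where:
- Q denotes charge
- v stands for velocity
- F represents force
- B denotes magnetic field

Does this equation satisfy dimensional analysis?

Yes

Q (charge) has dimensions [I T].
v (velocity) has dimensions [L T^-1].
F (force) has dimensions [L M T^-2].
B (magnetic field) has dimensions [I^-1 M T^-2].

Left side: [I T]
Right side: [I T]

Both sides have the same dimensions, so the equation is dimensionally consistent.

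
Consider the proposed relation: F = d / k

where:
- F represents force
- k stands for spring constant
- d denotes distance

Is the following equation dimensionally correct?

No

F (force) has dimensions [L M T^-2].
k (spring constant) has dimensions [M T^-2].
d (distance) has dimensions [L].

Left side: [L M T^-2]
Right side: [L M^-1 T^2]

The two sides have different dimensions, so the equation is NOT dimensionally consistent.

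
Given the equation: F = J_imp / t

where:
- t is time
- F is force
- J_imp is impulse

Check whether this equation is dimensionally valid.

Yes

t (time) has dimensions [T].
F (force) has dimensions [L M T^-2].
J_imp (impulse) has dimensions [L M T^-1].

Left side: [L M T^-2]
Right side: [L M T^-2]

Both sides have the same dimensions, so the equation is dimensionally consistent.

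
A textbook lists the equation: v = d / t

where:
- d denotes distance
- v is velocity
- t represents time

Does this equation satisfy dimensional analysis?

Yes

d (distance) has dimensions [L].
v (velocity) has dimensions [L T^-1].
t (time) has dimensions [T].

Left side: [L T^-1]
Right side: [L T^-1]

Both sides have the same dimensions, so the equation is dimensionally consistent.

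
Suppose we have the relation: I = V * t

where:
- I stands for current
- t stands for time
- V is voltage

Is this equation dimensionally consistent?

No

I (current) has dimensions [I].
t (time) has dimensions [T].
V (voltage) has dimensions [I^-1 L^2 M T^-3].

Left side: [I]
Right side: [I^-1 L^2 M T^-2]

The two sides have different dimensions, so the equation is NOT dimensionally consistent.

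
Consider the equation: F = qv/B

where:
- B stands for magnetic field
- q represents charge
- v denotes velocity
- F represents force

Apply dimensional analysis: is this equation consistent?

No

B (magnetic field) has dimensions [I^-1 M T^-2].
q (charge) has dimensions [I T].
v (velocity) has dimensions [L T^-1].
F (force) has dimensions [L M T^-2].

Left side: [L M T^-2]
Right side: [I^2 L M^-1 T^2]

The two sides have different dimensions, so the equation is NOT dimensionally consistent.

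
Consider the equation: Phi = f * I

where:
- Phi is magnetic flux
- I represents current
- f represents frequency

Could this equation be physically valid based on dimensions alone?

No

Phi (magnetic flux) has dimensions [I^-1 L^2 M T^-2].
I (current) has dimensions [I].
f (frequency) has dimensions [T^-1].

Left side: [I^-1 L^2 M T^-2]
Right side: [I T^-1]

The two sides have different dimensions, so the equation is NOT dimensionally consistent.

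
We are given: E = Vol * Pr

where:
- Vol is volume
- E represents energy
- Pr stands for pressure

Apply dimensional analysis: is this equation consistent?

Yes

Vol (volume) has dimensions [L^3].
E (energy) has dimensions [L^2 M T^-2].
Pr (pressure) has dimensions [L^-1 M T^-2].

Left side: [L^2 M T^-2]
Right side: [L^2 M T^-2]

Both sides have the same dimensions, so the equation is dimensionally consistent.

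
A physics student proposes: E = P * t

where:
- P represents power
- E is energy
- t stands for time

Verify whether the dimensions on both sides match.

Yes

P (power) has dimensions [L^2 M T^-3].
E (energy) has dimensions [L^2 M T^-2].
t (time) has dimensions [T].

Left side: [L^2 M T^-2]
Right side: [L^2 M T^-2]

Both sides have the same dimensions, so the equation is dimensionally consistent.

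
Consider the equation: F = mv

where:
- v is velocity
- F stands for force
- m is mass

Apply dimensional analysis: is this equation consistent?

No

v (velocity) has dimensions [L T^-1].
F (force) has dimensions [L M T^-2].
m (mass) has dimensions [M].

Left side: [L M T^-2]
Right side: [L M T^-1]

The two sides have different dimensions, so the equation is NOT dimensionally consistent.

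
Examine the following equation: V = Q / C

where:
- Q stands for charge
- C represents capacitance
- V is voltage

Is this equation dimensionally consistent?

Yes

Q (charge) has dimensions [I T].
C (capacitance) has dimensions [I^2 L^-2 M^-1 T^4].
V (voltage) has dimensions [I^-1 L^2 M T^-3].

Left side: [I^-1 L^2 M T^-3]
Right side: [I^-1 L^2 M T^-3]

Both sides have the same dimensions, so the equation is dimensionally consistent.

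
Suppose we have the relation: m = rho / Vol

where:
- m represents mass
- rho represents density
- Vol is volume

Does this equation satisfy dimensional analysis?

No

m (mass) has dimensions [M].
rho (density) has dimensions [L^-3 M].
Vol (volume) has dimensions [L^3].

Left side: [M]
Right side: [L^-6 M]

The two sides have different dimensions, so the equation is NOT dimensionally consistent.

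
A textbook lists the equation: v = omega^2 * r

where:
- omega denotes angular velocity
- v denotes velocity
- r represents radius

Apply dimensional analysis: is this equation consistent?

No

omega (angular velocity) has dimensions [T^-1].
v (velocity) has dimensions [L T^-1].
r (radius) has dimensions [L].

Left side: [L T^-1]
Right side: [L T^-2]

The two sides have different dimensions, so the equation is NOT dimensionally consistent.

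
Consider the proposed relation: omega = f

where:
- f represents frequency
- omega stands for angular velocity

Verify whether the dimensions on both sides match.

Yes

f (frequency) has dimensions [T^-1].
omega (angular velocity) has dimensions [T^-1].

Left side: [T^-1]
Right side: [T^-1]

Both sides have the same dimensions, so the equation is dimensionally consistent.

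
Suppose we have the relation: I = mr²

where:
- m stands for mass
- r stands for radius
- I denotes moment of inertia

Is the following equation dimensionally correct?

Yes

m (mass) has dimensions [M].
r (radius) has dimensions [L].
I (moment of inertia) has dimensions [L^2 M].

Left side: [L^2 M]
Right side: [L^2 M]

Both sides have the same dimensions, so the equation is dimensionally consistent.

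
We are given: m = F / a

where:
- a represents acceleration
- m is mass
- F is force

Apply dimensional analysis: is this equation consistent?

Yes

a (acceleration) has dimensions [L T^-2].
m (mass) has dimensions [M].
F (force) has dimensions [L M T^-2].

Left side: [M]
Right side: [M]

Both sides have the same dimensions, so the equation is dimensionally consistent.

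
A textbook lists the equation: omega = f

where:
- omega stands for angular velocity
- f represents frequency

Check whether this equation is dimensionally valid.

Yes

omega (angular velocity) has dimensions [T^-1].
f (frequency) has dimensions [T^-1].

Left side: [T^-1]
Right side: [T^-1]

Both sides have the same dimensions, so the equation is dimensionally consistent.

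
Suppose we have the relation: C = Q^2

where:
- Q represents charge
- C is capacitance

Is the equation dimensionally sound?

No

Q (charge) has dimensions [I T].
C (capacitance) has dimensions [I^2 L^-2 M^-1 T^4].

Left side: [I^2 L^-2 M^-1 T^4]
Right side: [I^2 T^2]

The two sides have different dimensions, so the equation is NOT dimensionally consistent.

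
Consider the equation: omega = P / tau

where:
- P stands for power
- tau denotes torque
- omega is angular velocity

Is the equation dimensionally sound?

Yes

P (power) has dimensions [L^2 M T^-3].
tau (torque) has dimensions [L^2 M T^-2].
omega (angular velocity) has dimensions [T^-1].

Left side: [T^-1]
Right side: [T^-1]

Both sides have the same dimensions, so the equation is dimensionally consistent.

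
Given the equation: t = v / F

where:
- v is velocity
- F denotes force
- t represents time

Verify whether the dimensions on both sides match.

No

v (velocity) has dimensions [L T^-1].
F (force) has dimensions [L M T^-2].
t (time) has dimensions [T].

Left side: [T]
Right side: [M^-1 T]

The two sides have different dimensions, so the equation is NOT dimensionally consistent.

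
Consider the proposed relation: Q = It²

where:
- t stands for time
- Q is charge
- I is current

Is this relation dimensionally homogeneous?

No

t (time) has dimensions [T].
Q (charge) has dimensions [I T].
I (current) has dimensions [I].

Left side: [I T]
Right side: [I T^2]

The two sides have different dimensions, so the equation is NOT dimensionally consistent.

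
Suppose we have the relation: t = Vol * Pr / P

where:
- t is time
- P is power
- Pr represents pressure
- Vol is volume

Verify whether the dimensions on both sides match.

Yes

t (time) has dimensions [T].
P (power) has dimensions [L^2 M T^-3].
Pr (pressure) has dimensions [L^-1 M T^-2].
Vol (volume) has dimensions [L^3].

Left side: [T]
Right side: [T]

Both sides have the same dimensions, so the equation is dimensionally consistent.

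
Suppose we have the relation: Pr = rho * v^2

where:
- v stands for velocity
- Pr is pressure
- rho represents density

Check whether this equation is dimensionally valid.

Yes

v (velocity) has dimensions [L T^-1].
Pr (pressure) has dimensions [L^-1 M T^-2].
rho (density) has dimensions [L^-3 M].

Left side: [L^-1 M T^-2]
Right side: [L^-1 M T^-2]

Both sides have the same dimensions, so the equation is dimensionally consistent.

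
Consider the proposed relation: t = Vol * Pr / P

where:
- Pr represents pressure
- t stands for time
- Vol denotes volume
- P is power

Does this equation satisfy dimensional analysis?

Yes

Pr (pressure) has dimensions [L^-1 M T^-2].
t (time) has dimensions [T].
Vol (volume) has dimensions [L^3].
P (power) has dimensions [L^2 M T^-3].

Left side: [T]
Right side: [T]

Both sides have the same dimensions, so the equation is dimensionally consistent.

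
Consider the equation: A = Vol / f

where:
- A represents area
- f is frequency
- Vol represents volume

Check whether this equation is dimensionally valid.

No

A (area) has dimensions [L^2].
f (frequency) has dimensions [T^-1].
Vol (volume) has dimensions [L^3].

Left side: [L^2]
Right side: [L^3 T]

The two sides have different dimensions, so the equation is NOT dimensionally consistent.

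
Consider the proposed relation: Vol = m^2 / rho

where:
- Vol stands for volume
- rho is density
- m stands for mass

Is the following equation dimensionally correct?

No

Vol (volume) has dimensions [L^3].
rho (density) has dimensions [L^-3 M].
m (mass) has dimensions [M].

Left side: [L^3]
Right side: [L^3 M]

The two sides have different dimensions, so the equation is NOT dimensionally consistent.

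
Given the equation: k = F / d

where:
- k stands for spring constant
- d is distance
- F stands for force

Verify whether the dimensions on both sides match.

Yes

k (spring constant) has dimensions [M T^-2].
d (distance) has dimensions [L].
F (force) has dimensions [L M T^-2].

Left side: [M T^-2]
Right side: [M T^-2]

Both sides have the same dimensions, so the equation is dimensionally consistent.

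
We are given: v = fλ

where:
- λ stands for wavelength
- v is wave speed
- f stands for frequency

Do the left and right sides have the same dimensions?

Yes

λ (wavelength) has dimensions [L].
v (wave speed) has dimensions [L T^-1].
f (frequency) has dimensions [T^-1].

Left side: [L T^-1]
Right side: [L T^-1]

Both sides have the same dimensions, so the equation is dimensionally consistent.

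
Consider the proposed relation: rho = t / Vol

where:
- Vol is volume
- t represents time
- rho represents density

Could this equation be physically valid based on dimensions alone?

No

Vol (volume) has dimensions [L^3].
t (time) has dimensions [T].
rho (density) has dimensions [L^-3 M].

Left side: [L^-3 M]
Right side: [L^-3 T]

The two sides have different dimensions, so the equation is NOT dimensionally consistent.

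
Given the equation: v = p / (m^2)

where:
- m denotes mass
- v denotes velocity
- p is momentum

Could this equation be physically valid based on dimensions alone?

No

m (mass) has dimensions [M].
v (velocity) has dimensions [L T^-1].
p (momentum) has dimensions [L M T^-1].

Left side: [L T^-1]
Right side: [L M^-1 T^-1]

The two sides have different dimensions, so the equation is NOT dimensionally consistent.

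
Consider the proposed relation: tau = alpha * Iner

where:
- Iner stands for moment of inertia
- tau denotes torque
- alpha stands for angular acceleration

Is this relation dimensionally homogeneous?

Yes

Iner (moment of inertia) has dimensions [L^2 M].
tau (torque) has dimensions [L^2 M T^-2].
alpha (angular acceleration) has dimensions [T^-2].

Left side: [L^2 M T^-2]
Right side: [L^2 M T^-2]

Both sides have the same dimensions, so the equation is dimensionally consistent.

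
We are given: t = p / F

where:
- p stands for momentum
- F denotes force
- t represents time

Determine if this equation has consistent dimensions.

Yes

p (momentum) has dimensions [L M T^-1].
F (force) has dimensions [L M T^-2].
t (time) has dimensions [T].

Left side: [T]
Right side: [T]

Both sides have the same dimensions, so the equation is dimensionally consistent.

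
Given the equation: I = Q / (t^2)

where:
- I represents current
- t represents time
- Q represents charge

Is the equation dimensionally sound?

No

I (current) has dimensions [I].
t (time) has dimensions [T].
Q (charge) has dimensions [I T].

Left side: [I]
Right side: [I T^-1]

The two sides have different dimensions, so the equation is NOT dimensionally consistent.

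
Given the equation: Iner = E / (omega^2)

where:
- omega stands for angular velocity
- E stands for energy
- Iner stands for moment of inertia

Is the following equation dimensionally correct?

Yes

omega (angular velocity) has dimensions [T^-1].
E (energy) has dimensions [L^2 M T^-2].
Iner (moment of inertia) has dimensions [L^2 M].

Left side: [L^2 M]
Right side: [L^2 M]

Both sides have the same dimensions, so the equation is dimensionally consistent.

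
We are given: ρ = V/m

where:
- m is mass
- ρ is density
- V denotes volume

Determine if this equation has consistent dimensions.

No

m (mass) has dimensions [M].
ρ (density) has dimensions [L^-3 M].
V (volume) has dimensions [L^3].

Left side: [L^-3 M]
Right side: [L^3 M^-1]

The two sides have different dimensions, so the equation is NOT dimensionally consistent.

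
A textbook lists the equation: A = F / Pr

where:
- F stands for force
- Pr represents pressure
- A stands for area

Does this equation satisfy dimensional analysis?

Yes

F (force) has dimensions [L M T^-2].
Pr (pressure) has dimensions [L^-1 M T^-2].
A (area) has dimensions [L^2].

Left side: [L^2]
Right side: [L^2]

Both sides have the same dimensions, so the equation is dimensionally consistent.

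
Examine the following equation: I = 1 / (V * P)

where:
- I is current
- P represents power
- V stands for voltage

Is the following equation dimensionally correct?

No

I (current) has dimensions [I].
P (power) has dimensions [L^2 M T^-3].
V (voltage) has dimensions [I^-1 L^2 M T^-3].

Left side: [I]
Right side: [I L^-4 M^-2 T^6]

The two sides have different dimensions, so the equation is NOT dimensionally consistent.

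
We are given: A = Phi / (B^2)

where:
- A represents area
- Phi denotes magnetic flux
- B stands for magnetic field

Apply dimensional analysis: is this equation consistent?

No

A (area) has dimensions [L^2].
Phi (magnetic flux) has dimensions [I^-1 L^2 M T^-2].
B (magnetic field) has dimensions [I^-1 M T^-2].

Left side: [L^2]
Right side: [I L^2 M^-1 T^2]

The two sides have different dimensions, so the equation is NOT dimensionally consistent.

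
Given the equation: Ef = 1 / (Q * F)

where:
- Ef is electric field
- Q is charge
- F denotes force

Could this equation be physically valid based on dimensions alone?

No

Ef (electric field) has dimensions [I^-1 L M T^-3].
Q (charge) has dimensions [I T].
F (force) has dimensions [L M T^-2].

Left side: [I^-1 L M T^-3]
Right side: [I^-1 L^-1 M^-1 T]

The two sides have different dimensions, so the equation is NOT dimensionally consistent.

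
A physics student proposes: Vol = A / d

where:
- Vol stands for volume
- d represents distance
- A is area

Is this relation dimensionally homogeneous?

No

Vol (volume) has dimensions [L^3].
d (distance) has dimensions [L].
A (area) has dimensions [L^2].

Left side: [L^3]
Right side: [L]

The two sides have different dimensions, so the equation is NOT dimensionally consistent.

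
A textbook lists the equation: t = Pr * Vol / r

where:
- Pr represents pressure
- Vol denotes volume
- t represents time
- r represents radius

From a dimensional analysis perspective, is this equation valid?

No

Pr (pressure) has dimensions [L^-1 M T^-2].
Vol (volume) has dimensions [L^3].
t (time) has dimensions [T].
r (radius) has dimensions [L].

Left side: [T]
Right side: [L M T^-2]

The two sides have different dimensions, so the equation is NOT dimensionally consistent.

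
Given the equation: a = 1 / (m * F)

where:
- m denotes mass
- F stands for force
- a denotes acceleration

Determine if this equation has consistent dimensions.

No

m (mass) has dimensions [M].
F (force) has dimensions [L M T^-2].
a (acceleration) has dimensions [L T^-2].

Left side: [L T^-2]
Right side: [L^-1 M^-2 T^2]

The two sides have different dimensions, so the equation is NOT dimensionally consistent.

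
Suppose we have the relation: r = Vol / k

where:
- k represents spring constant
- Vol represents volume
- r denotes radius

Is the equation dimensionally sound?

No

k (spring constant) has dimensions [M T^-2].
Vol (volume) has dimensions [L^3].
r (radius) has dimensions [L].

Left side: [L]
Right side: [L^3 M^-1 T^2]

The two sides have different dimensions, so the equation is NOT dimensionally consistent.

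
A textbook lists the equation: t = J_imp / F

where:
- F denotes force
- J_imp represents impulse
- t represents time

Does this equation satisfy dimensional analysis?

Yes

F (force) has dimensions [L M T^-2].
J_imp (impulse) has dimensions [L M T^-1].
t (time) has dimensions [T].

Left side: [T]
Right side: [T]

Both sides have the same dimensions, so the equation is dimensionally consistent.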